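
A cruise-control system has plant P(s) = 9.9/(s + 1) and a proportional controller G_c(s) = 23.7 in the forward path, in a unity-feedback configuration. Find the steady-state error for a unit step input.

0.00424

The loop is type 0. Static position error constant K_pos = G_c(0)·P(0) = 23.7·9.9 = 234.6.
Steady-state error to a unit step: e_ss = 1/(1+K_pos) = 1/235.6 = 0.00424.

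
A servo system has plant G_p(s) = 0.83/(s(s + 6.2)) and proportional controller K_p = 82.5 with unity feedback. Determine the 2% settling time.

From 1 + K_pG_p(s) = 0: s² + 6.2s + 68.47 = 0 ⇒ ω_n = 8.275, ζ = 0.3746.
2% settling time T_s ≈ 4/(ζω_n) = 4/3.1 = 1.29 s.

T_s ≈ 1.29 s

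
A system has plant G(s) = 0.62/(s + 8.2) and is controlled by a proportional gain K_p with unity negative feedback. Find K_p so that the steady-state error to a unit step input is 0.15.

K_p = 74.9

The loop is type 0, so e_ss(step) = 1/(1 + K_pos) with K_pos = K_p·G(0).
G(0) = 0.07561. Require 1/(1 + K_p·0.07561) = 0.15, so 1 + 0.07561·K_p = 6.667.
K_p = (6.667 − 1)/0.07561 = 74.9.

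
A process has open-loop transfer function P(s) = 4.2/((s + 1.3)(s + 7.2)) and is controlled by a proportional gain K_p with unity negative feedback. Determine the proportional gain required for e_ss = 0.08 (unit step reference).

K_p = 25.6

Steady-state error for a unit step on this type-0 loop is 1/(1 + K_p·P(0)).
P(0) = 0.4487. Require 1/(1 + K_p·0.4487) = 0.08, so 1 + 0.4487·K_p = 12.5.
K_p = (12.5 − 1)/0.4487 = 25.6.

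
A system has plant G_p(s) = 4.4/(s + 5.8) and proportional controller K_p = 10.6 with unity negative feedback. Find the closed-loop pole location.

s = -52.44

Closed-loop transfer function: T(s) = K_p·G_p(s)/(1 + K_p·G_p(s)) = 46.64/(s + 5.8 + 46.64) = 46.64/(s + 52.44).
The closed-loop pole is at s = −52.44.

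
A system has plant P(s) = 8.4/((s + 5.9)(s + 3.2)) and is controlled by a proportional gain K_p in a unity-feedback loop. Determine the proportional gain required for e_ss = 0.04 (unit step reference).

K_p = 53.9

Steady-state error for a unit step on this type-0 loop is 1/(1 + K_p·P(0)).
P(0) = 0.4449. Require 1/(1 + K_p·0.4449) = 0.04, so 1 + 0.4449·K_p = 25.
K_p = (25 − 1)/0.4449 = 53.9.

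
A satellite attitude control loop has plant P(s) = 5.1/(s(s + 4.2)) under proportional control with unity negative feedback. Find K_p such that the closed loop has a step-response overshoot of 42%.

K_p = 12.2

From %OS = 100·exp(−πζ/√(1−ζ²)) = 42%, ζ = −ln(0.42)/√(π²+ln²(0.42)) = 0.2662.
Characteristic equation s² + 4.2s + 5.1K_p = 0 gives ζ = 4.2/(2√(5.1K_p)).
Setting ζ = 0.2662: √(5.1K_p) = 4.2/(2·0.2662) = 7.89, so K_p = 62.25/5.1 = 12.2.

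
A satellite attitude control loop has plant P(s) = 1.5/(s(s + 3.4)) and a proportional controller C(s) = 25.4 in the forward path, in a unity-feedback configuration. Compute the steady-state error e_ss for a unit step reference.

The open loop C(s)P(s) has a pole at the origin (type 1), so the static position error constant is infinite and e_ss = 1/(1+∞) = 0.

0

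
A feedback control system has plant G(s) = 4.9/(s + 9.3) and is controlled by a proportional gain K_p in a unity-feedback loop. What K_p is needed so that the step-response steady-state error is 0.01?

K_p = 188

The loop is type 0, so e_ss(step) = 1/(1 + K_pos) with K_pos = K_p·G(0).
G(0) = 0.5269. Require 1/(1 + K_p·0.5269) = 0.01, so 1 + 0.5269·K_p = 100.
K_p = (100 − 1)/0.5269 = 188.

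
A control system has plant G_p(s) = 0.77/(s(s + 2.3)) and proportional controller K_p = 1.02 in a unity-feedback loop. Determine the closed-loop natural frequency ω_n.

ω_n = 0.886 rad/s

With unity feedback the closed-loop characteristic equation is s² + 2.3s + 1.02·0.77 = s² + 2.3s + 0.7854 = 0.
Matching s² + 2ζω_n s + ω_n²: ω_n = √0.7854 = 0.8862 rad/s and 2ζω_n = 2.3, so ζ = 2.3/(2·0.8862) = 1.3.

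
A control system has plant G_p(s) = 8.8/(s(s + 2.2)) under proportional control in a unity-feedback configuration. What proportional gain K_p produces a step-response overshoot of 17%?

From %OS = 100·exp(−πζ/√(1−ζ²)) = 17%, ζ = −ln(0.17)/√(π²+ln²(0.17)) = 0.4913.
Characteristic equation s² + 2.2s + 8.8K_p = 0 gives ζ = 2.2/(2√(8.8K_p)).
Setting ζ = 0.4913: √(8.8K_p) = 2.2/(2·0.4913) = 2.239, so K_p = 5.013/8.8 = 0.57.

K_p = 0.57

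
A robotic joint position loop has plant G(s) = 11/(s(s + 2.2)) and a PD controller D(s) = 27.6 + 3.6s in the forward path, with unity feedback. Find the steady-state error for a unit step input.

0

The open loop D(s)G(s) has a pole at the origin (type 1), so the static position error constant is infinite and e_ss = 1/(1+∞) = 0.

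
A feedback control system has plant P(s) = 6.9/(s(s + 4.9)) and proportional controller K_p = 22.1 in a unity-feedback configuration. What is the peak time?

T_p = 0.26 s

The closed-loop denominator s² + 4.9s + 152.5 gives ω_n = √152.5 = 12.35 and ζ = 4.9/(2ω_n) = 0.1984.
Damped frequency ω_d = ω_n√(1−ζ²) = 12.1 rad/s, so peak time T_p = π/ω_d = 0.26 s.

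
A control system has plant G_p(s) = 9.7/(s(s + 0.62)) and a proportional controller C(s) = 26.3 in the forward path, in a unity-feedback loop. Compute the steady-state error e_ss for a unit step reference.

0

The open loop C(s)G_p(s) has a pole at the origin (type 1), so the static position error constant is infinite and e_ss = 1/(1+∞) = 0.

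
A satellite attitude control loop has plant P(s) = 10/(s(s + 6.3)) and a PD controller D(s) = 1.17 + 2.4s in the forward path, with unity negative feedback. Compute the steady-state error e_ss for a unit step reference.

The open loop D(s)P(s) has a pole at the origin (type 1), so the static position error constant is infinite and e_ss = 1/(1+∞) = 0.

0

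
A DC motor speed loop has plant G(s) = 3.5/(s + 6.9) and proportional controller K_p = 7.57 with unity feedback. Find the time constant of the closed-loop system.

τ = 0.0299 s

Closed-loop transfer function: T(s) = K_p·G(s)/(1 + K_p·G(s)) = 26.5/(s + 6.9 + 26.5) = 26.5/(s + 33.4).
Time constant τ = 1/33.4 = 0.0299 s.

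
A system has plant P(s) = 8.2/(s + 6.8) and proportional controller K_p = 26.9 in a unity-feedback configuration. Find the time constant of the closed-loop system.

τ = 0.0044 s

Closed-loop transfer function: T(s) = K_p·P(s)/(1 + K_p·P(s)) = 220.6/(s + 6.8 + 220.6) = 220.6/(s + 227.4).
Time constant τ = 1/227.4 = 0.0044 s.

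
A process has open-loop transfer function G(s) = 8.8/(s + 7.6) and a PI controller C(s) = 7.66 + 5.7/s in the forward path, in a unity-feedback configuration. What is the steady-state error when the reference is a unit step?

The open loop C(s)G(s) has a pole at the origin (type 1), so the static position error constant is infinite and e_ss = 1/(1+∞) = 0.

0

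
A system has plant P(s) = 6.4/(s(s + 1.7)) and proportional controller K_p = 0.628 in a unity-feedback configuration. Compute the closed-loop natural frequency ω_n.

1 + K_p·P(s) = 0 gives s² + 1.7s + 4.019 = 0.
Matching s² + 2ζω_n s + ω_n²: ω_n = √4.019 = 2.005 rad/s and 2ζω_n = 1.7, so ζ = 1.7/(2·2.005) = 0.424.

ω_n = 2 rad/s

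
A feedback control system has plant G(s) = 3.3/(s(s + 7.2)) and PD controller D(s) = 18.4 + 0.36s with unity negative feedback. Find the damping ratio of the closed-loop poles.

ζ = 0.538

Forward path: (18.4 + 0.36s)·3.3/(s(s+7.2)). The closed-loop characteristic equation is s² + (7.2 + 3.3·0.36)s + 3.3·18.4 = 0.
That is s² + 8.388s + 60.72 = 0, so ω_n = 7.792 rad/s and ζ = 8.388/(2·7.792) = 0.5382.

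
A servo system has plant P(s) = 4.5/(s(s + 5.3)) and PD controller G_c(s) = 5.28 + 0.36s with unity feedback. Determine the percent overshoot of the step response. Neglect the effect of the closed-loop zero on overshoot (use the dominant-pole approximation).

4.22%

Forward path: (5.28 + 0.36s)·4.5/(s(s+5.3)). The closed-loop characteristic equation is s² + (5.3 + 4.5·0.36)s + 4.5·5.28 = 0.
That is s² + 6.92s + 23.76 = 0, so ω_n = 4.874 rad/s and ζ = 6.92/(2·4.874) = 0.7098.
%OS = 100·exp(−πζ/√(1−ζ²)) = 4.22%.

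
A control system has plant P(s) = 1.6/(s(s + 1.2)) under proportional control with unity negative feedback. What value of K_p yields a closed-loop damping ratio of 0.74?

K_p = 0.411

Closed-loop characteristic equation: s² + 1.2s + K_p·1.6 = 0.
So ω_n = √(1.6K_p) and 2ζω_n = 1.2, giving ζ = 1.2/(2√(1.6K_p)).
Setting ζ = 0.74: √(1.6K_p) = 1.2/(2·0.74) = 0.8108, so K_p = 0.6574/1.6 = 0.411.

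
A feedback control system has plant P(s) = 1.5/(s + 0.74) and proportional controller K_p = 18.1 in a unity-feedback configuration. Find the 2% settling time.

Closed-loop transfer function: T(s) = K_p·P(s)/(1 + K_p·P(s)) = 27.15/(s + 0.74 + 27.15) = 27.15/(s + 27.89).
Time constant τ = 1/27.89 = 0.03586 s, so the 2% settling time is about 4τ = 0.143 s.

T_s ≈ 0.143 s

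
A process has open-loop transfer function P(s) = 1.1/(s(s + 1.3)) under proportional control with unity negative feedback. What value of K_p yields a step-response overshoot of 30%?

From %OS = 100·exp(−πζ/√(1−ζ²)) = 30%, ζ = −ln(0.3)/√(π²+ln²(0.3)) = 0.3579.
Characteristic equation s² + 1.3s + 1.1K_p = 0 gives ζ = 1.3/(2√(1.1K_p)).
Setting ζ = 0.3579: √(1.1K_p) = 1.3/(2·0.3579) = 1.816, so K_p = 3.299/1.1 = 3.

K_p = 3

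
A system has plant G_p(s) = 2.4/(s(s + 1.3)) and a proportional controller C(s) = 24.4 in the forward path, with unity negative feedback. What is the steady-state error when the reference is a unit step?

The open loop C(s)G_p(s) has a pole at the origin (type 1), so the static position error constant is infinite and e_ss = 1/(1+∞) = 0.

0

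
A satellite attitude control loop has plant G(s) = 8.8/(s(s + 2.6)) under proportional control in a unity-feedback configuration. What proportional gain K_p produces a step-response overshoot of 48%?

From %OS = 100·exp(−πζ/√(1−ζ²)) = 48%, ζ = −ln(0.48)/√(π²+ln²(0.48)) = 0.2275.
Characteristic equation s² + 2.6s + 8.8K_p = 0 gives ζ = 2.6/(2√(8.8K_p)).
Setting ζ = 0.2275: √(8.8K_p) = 2.6/(2·0.2275) = 5.714, so K_p = 32.65/8.8 = 3.71.

K_p = 3.71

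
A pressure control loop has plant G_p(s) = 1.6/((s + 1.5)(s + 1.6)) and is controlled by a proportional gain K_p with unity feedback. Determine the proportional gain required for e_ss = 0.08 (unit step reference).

For a type-0 loop with proportional control, e_ss = 1/(1 + K_p·G_p(0)).
G_p(0) = 0.6667. Require 1/(1 + K_p·0.6667) = 0.08, so 1 + 0.6667·K_p = 12.5.
K_p = (12.5 − 1)/0.6667 = 17.2.

K_p = 17.2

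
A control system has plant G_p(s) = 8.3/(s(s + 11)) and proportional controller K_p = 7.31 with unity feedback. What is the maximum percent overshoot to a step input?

From 1 + K_pG_p(s) = 0: s² + 11s + 60.67 = 0 ⇒ ω_n = 7.789, ζ = 0.7061.
%OS = 100·exp(−πζ/√(1−ζ²)) = 100·exp(−π·0.7061/√0.5014) = 4.36%.

4.36%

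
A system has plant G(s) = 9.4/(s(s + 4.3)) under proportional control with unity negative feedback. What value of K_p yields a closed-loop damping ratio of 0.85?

K_p = 0.681

Closed-loop characteristic equation: s² + 4.3s + K_p·9.4 = 0.
So ω_n = √(9.4K_p) and 2ζω_n = 4.3, giving ζ = 4.3/(2√(9.4K_p)).
Setting ζ = 0.85: √(9.4K_p) = 4.3/(2·0.85) = 2.529, so K_p = 6.398/9.4 = 0.681.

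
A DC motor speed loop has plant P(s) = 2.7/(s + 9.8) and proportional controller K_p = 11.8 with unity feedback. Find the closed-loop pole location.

Closed-loop transfer function: T(s) = K_p·P(s)/(1 + K_p·P(s)) = 31.86/(s + 9.8 + 31.86) = 31.86/(s + 41.66).
The closed-loop pole is at s = −41.66.

s = -41.66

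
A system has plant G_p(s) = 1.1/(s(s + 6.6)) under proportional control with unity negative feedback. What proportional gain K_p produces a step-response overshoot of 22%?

From %OS = 100·exp(−πζ/√(1−ζ²)) = 22%, ζ = −ln(0.22)/√(π²+ln²(0.22)) = 0.4342.
Characteristic equation s² + 6.6s + 1.1K_p = 0 gives ζ = 6.6/(2√(1.1K_p)).
Setting ζ = 0.4342: √(1.1K_p) = 6.6/(2·0.4342) = 7.601, so K_p = 57.77/1.1 = 52.5.

K_p = 52.5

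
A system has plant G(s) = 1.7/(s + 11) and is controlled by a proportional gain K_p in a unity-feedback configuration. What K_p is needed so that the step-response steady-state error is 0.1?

Steady-state error for a unit step on this type-0 loop is 1/(1 + K_p·G(0)).
G(0) = 0.1545. Require 1/(1 + K_p·0.1545) = 0.1, so 1 + 0.1545·K_p = 10.
K_p = (10 − 1)/0.1545 = 58.2.

K_p = 58.2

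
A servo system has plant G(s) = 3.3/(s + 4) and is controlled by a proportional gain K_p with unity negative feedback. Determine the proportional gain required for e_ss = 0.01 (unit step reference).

Steady-state error for a unit step on this type-0 loop is 1/(1 + K_p·G(0)).
G(0) = 0.825. Require 1/(1 + K_p·0.825) = 0.01, so 1 + 0.825·K_p = 100.
K_p = (100 − 1)/0.825 = 120.

K_p = 120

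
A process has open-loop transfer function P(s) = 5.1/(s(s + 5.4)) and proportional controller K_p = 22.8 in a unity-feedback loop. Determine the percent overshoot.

The closed-loop denominator s² + 5.4s + 116.3 gives ω_n = √116.3 = 10.78 and ζ = 5.4/(2ω_n) = 0.2504.
%OS = 100·exp(−πζ/√(1−ζ²)) = 100·exp(−π·0.2504/√0.9373) = 44.4%.

44.4%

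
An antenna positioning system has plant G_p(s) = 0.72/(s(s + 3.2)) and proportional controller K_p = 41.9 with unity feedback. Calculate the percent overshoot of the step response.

38.4%

Closed-loop characteristic equation: s² + 3.2s + 30.17 = 0, so ω_n = 5.493 rad/s and ζ = 3.2/(2·5.493) = 0.2913.
%OS = 100·exp(−πζ/√(1−ζ²)) = 100·exp(−π·0.2913/√0.9151) = 38.4%.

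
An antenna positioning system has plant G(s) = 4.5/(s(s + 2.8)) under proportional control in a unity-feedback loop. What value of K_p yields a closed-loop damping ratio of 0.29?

Closed-loop characteristic equation: s² + 2.8s + K_p·4.5 = 0.
So ω_n = √(4.5K_p) and 2ζω_n = 2.8, giving ζ = 2.8/(2√(4.5K_p)).
Setting ζ = 0.29: √(4.5K_p) = 2.8/(2·0.29) = 4.828, so K_p = 23.31/4.5 = 5.18.

K_p = 5.18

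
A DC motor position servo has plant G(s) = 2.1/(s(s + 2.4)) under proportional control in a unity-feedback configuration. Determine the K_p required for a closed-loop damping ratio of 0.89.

K_p = 0.866

Closed-loop characteristic equation: s² + 2.4s + K_p·2.1 = 0.
So ω_n = √(2.1K_p) and 2ζω_n = 2.4, giving ζ = 2.4/(2√(2.1K_p)).
Setting ζ = 0.89: √(2.1K_p) = 2.4/(2·0.89) = 1.348, so K_p = 1.818/2.1 = 0.866.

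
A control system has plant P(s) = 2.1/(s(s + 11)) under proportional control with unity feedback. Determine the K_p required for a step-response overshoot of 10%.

From %OS = 100·exp(−πζ/√(1−ζ²)) = 10%, ζ = −ln(0.1)/√(π²+ln²(0.1)) = 0.5912.
Characteristic equation s² + 11s + 2.1K_p = 0 gives ζ = 11/(2√(2.1K_p)).
Setting ζ = 0.5912: √(2.1K_p) = 11/(2·0.5912) = 9.304, so K_p = 86.56/2.1 = 41.2.

K_p = 41.2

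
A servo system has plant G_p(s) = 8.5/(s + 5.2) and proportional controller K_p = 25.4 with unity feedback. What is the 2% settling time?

Closed-loop transfer function: T(s) = K_p·G_p(s)/(1 + K_p·G_p(s)) = 215.9/(s + 5.2 + 215.9) = 215.9/(s + 221.1).
Time constant τ = 1/221.1 = 0.004523 s, so the 2% settling time is about 4τ = 0.0181 s.

T_s ≈ 0.0181 s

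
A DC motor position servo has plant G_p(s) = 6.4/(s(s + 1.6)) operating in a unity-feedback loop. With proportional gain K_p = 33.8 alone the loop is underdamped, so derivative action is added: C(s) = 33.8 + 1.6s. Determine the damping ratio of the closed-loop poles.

ζ = 0.403

Forward path: (33.8 + 1.6s)·6.4/(s(s+1.6)). The closed-loop characteristic equation is s² + (1.6 + 6.4·1.6)s + 6.4·33.8 = 0.
That is s² + 11.84s + 216.3 = 0, so ω_n = 14.71 rad/s and ζ = 11.84/(2·14.71) = 0.4025.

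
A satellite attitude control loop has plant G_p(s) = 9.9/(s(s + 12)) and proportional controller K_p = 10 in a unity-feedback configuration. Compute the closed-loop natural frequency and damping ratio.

The closed-loop denominator is s(s+12) + 10·9.9 = s² + 12s + 99.
Matching s² + 2ζω_n s + ω_n²: ω_n = √99 = 9.95 rad/s and 2ζω_n = 12, so ζ = 12/(2·9.95) = 0.603.

ω_n = 9.95 rad/s, ζ = 0.603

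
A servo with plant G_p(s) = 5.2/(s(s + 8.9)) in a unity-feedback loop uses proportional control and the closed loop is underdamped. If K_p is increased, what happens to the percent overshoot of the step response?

ζ = 8.9/(2√(5.2K_p)) decreases as K_p grows; lower damping means more overshoot.

increase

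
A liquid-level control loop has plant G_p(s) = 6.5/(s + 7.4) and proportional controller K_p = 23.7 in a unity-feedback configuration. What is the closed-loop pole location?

Closed-loop transfer function: T(s) = K_p·G_p(s)/(1 + K_p·G_p(s)) = 154/(s + 7.4 + 154) = 154/(s + 161.4).
The closed-loop pole is at s = −161.4.

s = -161.4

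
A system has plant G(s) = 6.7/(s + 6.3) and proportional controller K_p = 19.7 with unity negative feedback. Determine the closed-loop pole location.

Closed-loop transfer function: T(s) = K_p·G(s)/(1 + K_p·G(s)) = 132/(s + 6.3 + 132) = 132/(s + 138.3).
The closed-loop pole is at s = −138.3.

s = -138.3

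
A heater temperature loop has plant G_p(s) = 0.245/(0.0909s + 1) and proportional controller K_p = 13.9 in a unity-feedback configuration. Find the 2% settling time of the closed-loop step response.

T_s ≈ 0.0825 s

Closed loop: T(s) = K_p·G_p/(1+K_p·G_p) = 3.405/(0.0909s + 1 + 3.405), with pole at s = −(1 + 3.405)/0.0909 = −48.47.
τ = 1/48.47 = 0.02063 s, so 2% settling time ≈ 4τ = 0.0825 s.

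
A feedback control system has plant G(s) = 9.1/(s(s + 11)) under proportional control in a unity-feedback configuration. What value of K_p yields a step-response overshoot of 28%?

From %OS = 100·exp(−πζ/√(1−ζ²)) = 28%, ζ = −ln(0.28)/√(π²+ln²(0.28)) = 0.3755.
Characteristic equation s² + 11s + 9.1K_p = 0 gives ζ = 11/(2√(9.1K_p)).
Setting ζ = 0.3755: √(9.1K_p) = 11/(2·0.3755) = 14.65, so K_p = 214.5/9.1 = 23.6.

K_p = 23.6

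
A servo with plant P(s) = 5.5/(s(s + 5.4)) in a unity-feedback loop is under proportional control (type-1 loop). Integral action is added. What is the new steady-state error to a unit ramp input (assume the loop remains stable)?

The integrator raises the loop to type 2, so K_v → ∞ and e_ss to a ramp is zero.

0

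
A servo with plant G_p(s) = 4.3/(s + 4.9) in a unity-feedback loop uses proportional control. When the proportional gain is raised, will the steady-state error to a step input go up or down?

decrease

e_ss = 1/(1 + K_p·G_p(0)); a larger K_p raises the denominator, so e_ss decreases.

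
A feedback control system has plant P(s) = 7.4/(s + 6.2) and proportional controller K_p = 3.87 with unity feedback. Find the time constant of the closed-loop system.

τ = 0.0287 s

Closed-loop transfer function: T(s) = K_p·P(s)/(1 + K_p·P(s)) = 28.64/(s + 6.2 + 28.64) = 28.64/(s + 34.84).
Time constant τ = 1/34.84 = 0.0287 s.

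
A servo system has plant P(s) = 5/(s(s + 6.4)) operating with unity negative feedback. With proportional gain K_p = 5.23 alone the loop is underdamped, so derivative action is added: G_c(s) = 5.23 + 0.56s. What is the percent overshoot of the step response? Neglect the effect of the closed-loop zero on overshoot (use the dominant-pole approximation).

0.155%

Forward path: (5.23 + 0.56s)·5/(s(s+6.4)). The closed-loop characteristic equation is s² + (6.4 + 5·0.56)s + 5·5.23 = 0.
That is s² + 9.2s + 26.15 = 0, so ω_n = 5.114 rad/s and ζ = 9.2/(2·5.114) = 0.8995.
%OS = 100·exp(−πζ/√(1−ζ²)) = 0.155%.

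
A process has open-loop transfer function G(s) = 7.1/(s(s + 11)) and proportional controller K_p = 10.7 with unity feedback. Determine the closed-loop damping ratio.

ζ = 0.631

With unity feedback the closed-loop characteristic equation is s² + 11s + 10.7·7.1 = s² + 11s + 75.97 = 0.
Matching s² + 2ζω_n s + ω_n²: ω_n = √75.97 = 8.716 rad/s and 2ζω_n = 11, so ζ = 11/(2·8.716) = 0.631.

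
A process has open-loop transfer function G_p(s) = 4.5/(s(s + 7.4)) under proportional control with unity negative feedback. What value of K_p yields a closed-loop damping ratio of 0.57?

Closed-loop characteristic equation: s² + 7.4s + K_p·4.5 = 0.
So ω_n = √(4.5K_p) and 2ζω_n = 7.4, giving ζ = 7.4/(2√(4.5K_p)).
Setting ζ = 0.57: √(4.5K_p) = 7.4/(2·0.57) = 6.491, so K_p = 42.14/4.5 = 9.36.

K_p = 9.36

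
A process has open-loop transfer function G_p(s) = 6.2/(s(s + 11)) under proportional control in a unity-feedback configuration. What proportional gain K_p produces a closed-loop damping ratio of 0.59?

Closed-loop characteristic equation: s² + 11s + K_p·6.2 = 0.
So ω_n = √(6.2K_p) and 2ζω_n = 11, giving ζ = 11/(2√(6.2K_p)).
Setting ζ = 0.59: √(6.2K_p) = 11/(2·0.59) = 9.322, so K_p = 86.9/6.2 = 14.

K_p = 14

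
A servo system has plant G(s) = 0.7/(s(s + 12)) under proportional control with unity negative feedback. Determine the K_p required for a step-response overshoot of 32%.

K_p = 442

From %OS = 100·exp(−πζ/√(1−ζ²)) = 32%, ζ = −ln(0.32)/√(π²+ln²(0.32)) = 0.341.
Characteristic equation s² + 12s + 0.7K_p = 0 gives ζ = 12/(2√(0.7K_p)).
Setting ζ = 0.341: √(0.7K_p) = 12/(2·0.341) = 17.6, so K_p = 309.7/0.7 = 442.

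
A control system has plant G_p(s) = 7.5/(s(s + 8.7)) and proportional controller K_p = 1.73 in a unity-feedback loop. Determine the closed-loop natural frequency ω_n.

ω_n = 3.6 rad/s

1 + K_p·G_p(s) = 0 gives s² + 8.7s + 12.97 = 0.
Matching s² + 2ζω_n s + ω_n²: ω_n = √12.97 = 3.602 rad/s and 2ζω_n = 8.7, so ζ = 8.7/(2·3.602) = 1.21.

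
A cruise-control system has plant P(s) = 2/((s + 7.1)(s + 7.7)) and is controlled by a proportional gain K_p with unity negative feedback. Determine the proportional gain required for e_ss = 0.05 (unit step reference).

For a type-0 loop with proportional control, e_ss = 1/(1 + K_p·P(0)).
P(0) = 0.03658. Require 1/(1 + K_p·0.03658) = 0.05, so 1 + 0.03658·K_p = 20.
K_p = (20 − 1)/0.03658 = 519.

K_p = 519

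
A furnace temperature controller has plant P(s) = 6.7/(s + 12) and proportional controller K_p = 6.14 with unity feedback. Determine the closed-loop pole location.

s = -53.14

Closed-loop transfer function: T(s) = K_p·P(s)/(1 + K_p·P(s)) = 41.14/(s + 12 + 41.14) = 41.14/(s + 53.14).
The closed-loop pole is at s = −53.14.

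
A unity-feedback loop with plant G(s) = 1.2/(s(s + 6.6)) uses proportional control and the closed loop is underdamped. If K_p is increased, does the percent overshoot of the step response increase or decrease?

increase

ζ = 6.6/(2√(1.2K_p)) decreases as K_p grows; lower damping means more overshoot.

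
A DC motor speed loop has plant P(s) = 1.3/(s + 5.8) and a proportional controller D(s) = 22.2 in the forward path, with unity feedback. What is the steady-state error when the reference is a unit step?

0.167

The loop is type 0. Static position error constant K_pos = D(0)·P(0) = 22.2·0.2241 = 4.976.
Steady-state error to a unit step: e_ss = 1/(1+K_pos) = 1/5.976 = 0.167.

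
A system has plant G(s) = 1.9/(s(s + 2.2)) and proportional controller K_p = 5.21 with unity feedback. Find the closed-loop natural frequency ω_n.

ω_n = 3.15 rad/s

The closed-loop denominator is s(s+2.2) + 5.21·1.9 = s² + 2.2s + 9.899.
So ω_n² = 9.899 ⇒ ω_n = 3.146 rad/s, and ζ = 2.2/(2ω_n) = 0.35.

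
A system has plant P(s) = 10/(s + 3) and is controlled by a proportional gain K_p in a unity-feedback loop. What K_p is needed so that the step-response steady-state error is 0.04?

K_p = 7.2

The loop is type 0, so e_ss(step) = 1/(1 + K_pos) with K_pos = K_p·P(0).
P(0) = 3.333. Require 1/(1 + K_p·3.333) = 0.04, so 1 + 3.333·K_p = 25.
K_p = (25 − 1)/3.333 = 7.2.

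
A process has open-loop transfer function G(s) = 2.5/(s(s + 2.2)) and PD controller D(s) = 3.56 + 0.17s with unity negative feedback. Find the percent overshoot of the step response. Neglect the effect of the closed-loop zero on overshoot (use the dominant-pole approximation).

Forward path: (3.56 + 0.17s)·2.5/(s(s+2.2)). The closed-loop characteristic equation is s² + (2.2 + 2.5·0.17)s + 2.5·3.56 = 0.
That is s² + 2.625s + 8.9 = 0, so ω_n = 2.983 rad/s and ζ = 2.625/(2·2.983) = 0.44.
%OS = 100·exp(−πζ/√(1−ζ²)) = 21.5%.

21.5%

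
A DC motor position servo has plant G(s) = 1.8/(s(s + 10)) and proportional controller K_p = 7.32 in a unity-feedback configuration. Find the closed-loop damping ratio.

ζ = 1.38

1 + K_p·G(s) = 0 gives s² + 10s + 13.18 = 0.
So ω_n² = 13.18 ⇒ ω_n = 3.63 rad/s, and ζ = 10/(2ω_n) = 1.38.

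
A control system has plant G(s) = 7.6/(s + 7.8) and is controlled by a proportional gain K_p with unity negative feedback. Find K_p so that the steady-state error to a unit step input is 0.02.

K_p = 50.3

For a type-0 loop with proportional control, e_ss = 1/(1 + K_p·G(0)).
G(0) = 0.9744. Require 1/(1 + K_p·0.9744) = 0.02, so 1 + 0.9744·K_p = 50.
K_p = (50 − 1)/0.9744 = 50.3.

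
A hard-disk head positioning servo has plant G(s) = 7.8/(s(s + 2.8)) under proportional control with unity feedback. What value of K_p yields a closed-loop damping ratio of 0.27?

K_p = 3.45

Closed-loop characteristic equation: s² + 2.8s + K_p·7.8 = 0.
So ω_n = √(7.8K_p) and 2ζω_n = 2.8, giving ζ = 2.8/(2√(7.8K_p)).
Setting ζ = 0.27: √(7.8K_p) = 2.8/(2·0.27) = 5.185, so K_p = 26.89/7.8 = 3.45.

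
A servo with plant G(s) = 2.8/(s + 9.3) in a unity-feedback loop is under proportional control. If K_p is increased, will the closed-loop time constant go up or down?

decrease

The closed-loop bandwidth 9.3+K_p·2.8 grows with K_p, so τ shrinks.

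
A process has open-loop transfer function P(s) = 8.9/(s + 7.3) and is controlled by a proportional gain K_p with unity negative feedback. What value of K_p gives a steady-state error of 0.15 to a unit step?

K_p = 4.65

The loop is type 0, so e_ss(step) = 1/(1 + K_pos) with K_pos = K_p·P(0).
P(0) = 1.219. Require 1/(1 + K_p·1.219) = 0.15, so 1 + 1.219·K_p = 6.667.
K_p = (6.667 − 1)/1.219 = 4.65.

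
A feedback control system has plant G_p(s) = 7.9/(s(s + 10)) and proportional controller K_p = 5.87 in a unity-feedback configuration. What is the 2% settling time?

Closed-loop characteristic equation: s² + 10s + 46.37 = 0, so ω_n = 6.81 rad/s and ζ = 10/(2·6.81) = 0.7342.
2% settling time T_s ≈ 4/(ζω_n) = 4/5 = 0.8 s.

T_s ≈ 0.8 s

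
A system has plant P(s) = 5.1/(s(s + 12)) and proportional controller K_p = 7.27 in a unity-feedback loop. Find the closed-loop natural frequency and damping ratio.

ω_n = 6.09 rad/s, ζ = 0.985

The closed-loop denominator is s(s+12) + 7.27·5.1 = s² + 12s + 37.08.
So ω_n² = 37.08 ⇒ ω_n = 6.089 rad/s, and ζ = 12/(2ω_n) = 0.985.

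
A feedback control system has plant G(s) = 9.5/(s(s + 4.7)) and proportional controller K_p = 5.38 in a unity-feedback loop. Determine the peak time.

From 1 + K_pG(s) = 0: s² + 4.7s + 51.11 = 0 ⇒ ω_n = 7.149, ζ = 0.3287.
Damped frequency ω_d = ω_n√(1−ζ²) = 6.752 rad/s, so peak time T_p = π/ω_d = 0.465 s.

T_p = 0.465 s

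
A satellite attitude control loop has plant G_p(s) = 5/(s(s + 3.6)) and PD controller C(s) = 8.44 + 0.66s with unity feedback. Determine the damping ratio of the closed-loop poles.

ζ = 0.531

Forward path: (8.44 + 0.66s)·5/(s(s+3.6)). The closed-loop characteristic equation is s² + (3.6 + 5·0.66)s + 5·8.44 = 0.
That is s² + 6.9s + 42.2 = 0, so ω_n = 6.496 rad/s and ζ = 6.9/(2·6.496) = 0.5311.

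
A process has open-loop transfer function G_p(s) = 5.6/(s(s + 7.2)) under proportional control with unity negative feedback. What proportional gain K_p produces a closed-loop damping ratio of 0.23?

Closed-loop characteristic equation: s² + 7.2s + K_p·5.6 = 0.
So ω_n = √(5.6K_p) and 2ζω_n = 7.2, giving ζ = 7.2/(2√(5.6K_p)).
Setting ζ = 0.23: √(5.6K_p) = 7.2/(2·0.23) = 15.65, so K_p = 245/5.6 = 43.7.

K_p = 43.7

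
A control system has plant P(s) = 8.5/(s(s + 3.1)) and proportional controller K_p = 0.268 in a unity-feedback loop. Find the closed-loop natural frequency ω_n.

The closed-loop denominator is s(s+3.1) + 0.268·8.5 = s² + 3.1s + 2.278.
Matching s² + 2ζω_n s + ω_n²: ω_n = √2.278 = 1.509 rad/s and 2ζω_n = 3.1, so ζ = 3.1/(2·1.509) = 1.03.

ω_n = 1.51 rad/s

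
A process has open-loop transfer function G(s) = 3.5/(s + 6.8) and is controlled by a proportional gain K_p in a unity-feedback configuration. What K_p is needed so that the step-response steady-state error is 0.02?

Steady-state error for a unit step on this type-0 loop is 1/(1 + K_p·G(0)).
G(0) = 0.5147. Require 1/(1 + K_p·0.5147) = 0.02, so 1 + 0.5147·K_p = 50.
K_p = (50 − 1)/0.5147 = 95.2.

K_p = 95.2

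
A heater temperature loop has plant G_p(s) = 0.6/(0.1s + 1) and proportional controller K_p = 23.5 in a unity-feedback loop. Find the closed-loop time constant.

Closed loop: T(s) = K_p·G_p/(1+K_p·G_p) = 14.1/(0.1s + 1 + 14.1), with pole at s = −(1 + 14.1)/0.1 = −151.
Closed-loop time constant τ = 1/151 = 0.00662 s.

τ = 0.00662 s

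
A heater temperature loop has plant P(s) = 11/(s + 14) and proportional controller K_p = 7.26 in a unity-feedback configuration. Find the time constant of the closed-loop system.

τ = 0.0107 s

Closed-loop transfer function: T(s) = K_p·P(s)/(1 + K_p·P(s)) = 79.86/(s + 14 + 79.86) = 79.86/(s + 93.86).
Time constant τ = 1/93.86 = 0.0107 s.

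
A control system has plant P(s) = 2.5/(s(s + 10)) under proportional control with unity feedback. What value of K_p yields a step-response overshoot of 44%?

K_p = 156

From %OS = 100·exp(−πζ/√(1−ζ²)) = 44%, ζ = −ln(0.44)/√(π²+ln²(0.44)) = 0.2528.
Characteristic equation s² + 10s + 2.5K_p = 0 gives ζ = 10/(2√(2.5K_p)).
Setting ζ = 0.2528: √(2.5K_p) = 10/(2·0.2528) = 19.78, so K_p = 391.1/2.5 = 156.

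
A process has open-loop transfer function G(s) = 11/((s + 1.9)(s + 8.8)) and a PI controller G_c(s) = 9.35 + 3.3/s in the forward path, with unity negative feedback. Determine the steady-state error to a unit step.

The open loop G_c(s)G(s) has a pole at the origin (type 1), so the static position error constant is infinite and e_ss = 1/(1+∞) = 0.

0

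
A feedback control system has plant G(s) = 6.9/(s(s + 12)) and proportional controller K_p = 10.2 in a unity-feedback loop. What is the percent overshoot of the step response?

The closed-loop denominator s² + 12s + 70.38 gives ω_n = √70.38 = 8.389 and ζ = 12/(2ω_n) = 0.7152.
%OS = 100·exp(−πζ/√(1−ζ²)) = 100·exp(−π·0.7152/√0.4885) = 4.02%.

4.02%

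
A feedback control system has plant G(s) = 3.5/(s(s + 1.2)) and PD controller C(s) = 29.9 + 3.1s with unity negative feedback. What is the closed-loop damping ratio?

Forward path: (29.9 + 3.1s)·3.5/(s(s+1.2)). The closed-loop characteristic equation is s² + (1.2 + 3.5·3.1)s + 3.5·29.9 = 0.
That is s² + 12.05s + 104.6 = 0, so ω_n = 10.23 rad/s and ζ = 12.05/(2·10.23) = 0.589.

ζ = 0.589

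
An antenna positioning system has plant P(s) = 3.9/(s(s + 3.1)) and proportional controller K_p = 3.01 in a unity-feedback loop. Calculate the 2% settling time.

From 1 + K_pP(s) = 0: s² + 3.1s + 11.74 = 0 ⇒ ω_n = 3.426, ζ = 0.4524.
2% settling time T_s ≈ 4/(ζω_n) = 4/1.55 = 2.58 s.

T_s ≈ 2.58 s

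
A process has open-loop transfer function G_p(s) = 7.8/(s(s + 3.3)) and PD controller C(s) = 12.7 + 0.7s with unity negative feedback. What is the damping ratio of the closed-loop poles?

Forward path: (12.7 + 0.7s)·7.8/(s(s+3.3)). The closed-loop characteristic equation is s² + (3.3 + 7.8·0.7)s + 7.8·12.7 = 0.
That is s² + 8.76s + 99.06 = 0, so ω_n = 9.953 rad/s and ζ = 8.76/(2·9.953) = 0.4401.

ζ = 0.44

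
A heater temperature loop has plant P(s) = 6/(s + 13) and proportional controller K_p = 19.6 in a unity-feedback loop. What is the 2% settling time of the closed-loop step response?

Closed-loop transfer function: T(s) = K_p·P(s)/(1 + K_p·P(s)) = 117.6/(s + 13 + 117.6) = 117.6/(s + 130.6).
Time constant τ = 1/130.6 = 0.007657 s, so the 2% settling time is about 4τ = 0.0306 s.

T_s ≈ 0.0306 s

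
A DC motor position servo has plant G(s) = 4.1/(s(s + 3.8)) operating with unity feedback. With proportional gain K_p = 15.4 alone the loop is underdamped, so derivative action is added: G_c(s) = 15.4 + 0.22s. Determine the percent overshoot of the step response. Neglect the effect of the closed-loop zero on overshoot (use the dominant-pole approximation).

37.8%

Forward path: (15.4 + 0.22s)·4.1/(s(s+3.8)). The closed-loop characteristic equation is s² + (3.8 + 4.1·0.22)s + 4.1·15.4 = 0.
That is s² + 4.702s + 63.14 = 0, so ω_n = 7.946 rad/s and ζ = 4.702/(2·7.946) = 0.2959.
%OS = 100·exp(−πζ/√(1−ζ²)) = 37.8%.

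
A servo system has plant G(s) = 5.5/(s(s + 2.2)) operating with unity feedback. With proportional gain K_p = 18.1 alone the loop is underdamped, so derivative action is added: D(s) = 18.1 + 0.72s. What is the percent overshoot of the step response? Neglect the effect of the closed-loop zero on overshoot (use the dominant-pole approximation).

Forward path: (18.1 + 0.72s)·5.5/(s(s+2.2)). The closed-loop characteristic equation is s² + (2.2 + 5.5·0.72)s + 5.5·18.1 = 0.
That is s² + 6.16s + 99.55 = 0, so ω_n = 9.977 rad/s and ζ = 6.16/(2·9.977) = 0.3087.
%OS = 100·exp(−πζ/√(1−ζ²)) = 36.1%.

36.1%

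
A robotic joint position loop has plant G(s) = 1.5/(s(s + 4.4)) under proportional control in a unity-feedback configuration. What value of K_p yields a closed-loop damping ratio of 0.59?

Closed-loop characteristic equation: s² + 4.4s + K_p·1.5 = 0.
So ω_n = √(1.5K_p) and 2ζω_n = 4.4, giving ζ = 4.4/(2√(1.5K_p)).
Setting ζ = 0.59: √(1.5K_p) = 4.4/(2·0.59) = 3.729, so K_p = 13.9/1.5 = 9.27.

K_p = 9.27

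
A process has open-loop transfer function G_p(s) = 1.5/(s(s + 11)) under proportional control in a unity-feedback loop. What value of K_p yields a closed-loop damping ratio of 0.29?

Closed-loop characteristic equation: s² + 11s + K_p·1.5 = 0.
So ω_n = √(1.5K_p) and 2ζω_n = 11, giving ζ = 11/(2√(1.5K_p)).
Setting ζ = 0.29: √(1.5K_p) = 11/(2·0.29) = 18.97, so K_p = 359.7/1.5 = 240.

K_p = 240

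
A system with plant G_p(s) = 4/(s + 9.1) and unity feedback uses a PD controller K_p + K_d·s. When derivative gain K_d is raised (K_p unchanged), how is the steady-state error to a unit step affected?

K_d affects only the transient (the s-coefficient); the DC loop gain, and hence e_ss, depends only on K_p.

unchanged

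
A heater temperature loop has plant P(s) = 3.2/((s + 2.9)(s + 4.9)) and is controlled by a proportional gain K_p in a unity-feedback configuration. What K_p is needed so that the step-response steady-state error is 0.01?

K_p = 440

Steady-state error for a unit step on this type-0 loop is 1/(1 + K_p·P(0)).
P(0) = 0.2252. Require 1/(1 + K_p·0.2252) = 0.01, so 1 + 0.2252·K_p = 100.
K_p = (100 − 1)/0.2252 = 440.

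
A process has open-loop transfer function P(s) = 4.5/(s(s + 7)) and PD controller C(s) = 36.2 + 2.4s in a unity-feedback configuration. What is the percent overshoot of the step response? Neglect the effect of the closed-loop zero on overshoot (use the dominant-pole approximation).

Forward path: (36.2 + 2.4s)·4.5/(s(s+7)). The closed-loop characteristic equation is s² + (7 + 4.5·2.4)s + 4.5·36.2 = 0.
That is s² + 17.8s + 162.9 = 0, so ω_n = 12.76 rad/s and ζ = 17.8/(2·12.76) = 0.6973.
%OS = 100·exp(−πζ/√(1−ζ²)) = 4.71%.

4.71%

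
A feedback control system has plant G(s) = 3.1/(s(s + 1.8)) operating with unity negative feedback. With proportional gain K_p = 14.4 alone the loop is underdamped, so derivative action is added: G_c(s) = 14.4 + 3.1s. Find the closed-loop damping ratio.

Forward path: (14.4 + 3.1s)·3.1/(s(s+1.8)). The closed-loop characteristic equation is s² + (1.8 + 3.1·3.1)s + 3.1·14.4 = 0.
That is s² + 11.41s + 44.64 = 0, so ω_n = 6.681 rad/s and ζ = 11.41/(2·6.681) = 0.8539.

ζ = 0.854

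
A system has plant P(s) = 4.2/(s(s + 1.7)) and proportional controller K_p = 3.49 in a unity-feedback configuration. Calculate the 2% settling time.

T_s ≈ 4.71 s

The closed-loop denominator s² + 1.7s + 14.66 gives ω_n = √14.66 = 3.829 and ζ = 1.7/(2ω_n) = 0.222.
2% settling time T_s ≈ 4/(ζω_n) = 4/0.85 = 4.71 s.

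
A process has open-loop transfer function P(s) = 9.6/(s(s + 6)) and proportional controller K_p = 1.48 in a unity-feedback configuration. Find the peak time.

T_p = 1.38 s

Closed-loop characteristic equation: s² + 6s + 14.21 = 0, so ω_n = 3.769 rad/s and ζ = 6/(2·3.769) = 0.7959.
Damped frequency ω_d = ω_n√(1−ζ²) = 2.282 rad/s, so peak time T_p = π/ω_d = 1.38 s.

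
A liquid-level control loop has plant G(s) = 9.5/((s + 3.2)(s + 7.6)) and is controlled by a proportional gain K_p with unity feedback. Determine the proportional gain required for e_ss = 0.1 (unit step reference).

K_p = 23

For a type-0 loop with proportional control, e_ss = 1/(1 + K_p·G(0)).
G(0) = 0.3906. Require 1/(1 + K_p·0.3906) = 0.1, so 1 + 0.3906·K_p = 10.
K_p = (10 − 1)/0.3906 = 23.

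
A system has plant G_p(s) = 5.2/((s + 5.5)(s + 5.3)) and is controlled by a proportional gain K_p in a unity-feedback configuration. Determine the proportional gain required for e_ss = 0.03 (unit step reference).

For a type-0 loop with proportional control, e_ss = 1/(1 + K_p·G_p(0)).
G_p(0) = 0.1784. Require 1/(1 + K_p·0.1784) = 0.03, so 1 + 0.1784·K_p = 33.33.
K_p = (33.33 − 1)/0.1784 = 181.

K_p = 181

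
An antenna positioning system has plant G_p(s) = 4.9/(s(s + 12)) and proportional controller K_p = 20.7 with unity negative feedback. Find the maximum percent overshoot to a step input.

9.73%

The closed-loop denominator s² + 12s + 101.4 gives ω_n = √101.4 = 10.07 and ζ = 12/(2ω_n) = 0.5958.
%OS = 100·exp(−πζ/√(1−ζ²)) = 100·exp(−π·0.5958/√0.6451) = 9.73%.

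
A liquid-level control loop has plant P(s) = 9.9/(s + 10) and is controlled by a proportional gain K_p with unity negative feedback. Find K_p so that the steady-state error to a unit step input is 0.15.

K_p = 5.72

For a type-0 loop with proportional control, e_ss = 1/(1 + K_p·P(0)).
P(0) = 0.99. Require 1/(1 + K_p·0.99) = 0.15, so 1 + 0.99·K_p = 6.667.
K_p = (6.667 − 1)/0.99 = 5.72.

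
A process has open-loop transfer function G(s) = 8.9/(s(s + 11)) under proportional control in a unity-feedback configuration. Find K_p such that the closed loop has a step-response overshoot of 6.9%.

From %OS = 100·exp(−πζ/√(1−ζ²)) = 6.9%, ζ = −ln(0.069)/√(π²+ln²(0.069)) = 0.6481.
Characteristic equation s² + 11s + 8.9K_p = 0 gives ζ = 11/(2√(8.9K_p)).
Setting ζ = 0.6481: √(8.9K_p) = 11/(2·0.6481) = 8.486, so K_p = 72.02/8.9 = 8.09.

K_p = 8.09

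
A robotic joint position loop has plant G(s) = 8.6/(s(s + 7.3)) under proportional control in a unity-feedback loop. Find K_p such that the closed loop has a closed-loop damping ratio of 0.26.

K_p = 22.9

Closed-loop characteristic equation: s² + 7.3s + K_p·8.6 = 0.
So ω_n = √(8.6K_p) and 2ζω_n = 7.3, giving ζ = 7.3/(2√(8.6K_p)).
Setting ζ = 0.26: √(8.6K_p) = 7.3/(2·0.26) = 14.04, so K_p = 197.1/8.6 = 22.9.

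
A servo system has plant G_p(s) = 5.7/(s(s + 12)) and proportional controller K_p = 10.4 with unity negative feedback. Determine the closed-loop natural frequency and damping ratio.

ω_n = 7.7 rad/s, ζ = 0.779

With unity feedback the closed-loop characteristic equation is s² + 12s + 10.4·5.7 = s² + 12s + 59.28 = 0.
So ω_n² = 59.28 ⇒ ω_n = 7.699 rad/s, and ζ = 12/(2ω_n) = 0.779.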